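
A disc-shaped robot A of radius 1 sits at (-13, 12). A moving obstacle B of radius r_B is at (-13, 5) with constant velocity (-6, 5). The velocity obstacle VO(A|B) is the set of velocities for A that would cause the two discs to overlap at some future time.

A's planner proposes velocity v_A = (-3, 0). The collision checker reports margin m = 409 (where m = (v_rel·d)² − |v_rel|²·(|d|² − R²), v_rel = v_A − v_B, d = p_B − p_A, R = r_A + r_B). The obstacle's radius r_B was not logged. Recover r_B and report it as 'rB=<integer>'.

m = 409
d = (0, -7);  v_rel = (3, -5),  |v_rel|² = 34
v_rel×d = (3)·(-7) − (-5)·(0) = -21
since m = R²·34 − (-21)²:  R² = (441 + 409) / 34 = 25
R = √25 = 5  ⇒  r_B = 5 − 1 = 4

rB=4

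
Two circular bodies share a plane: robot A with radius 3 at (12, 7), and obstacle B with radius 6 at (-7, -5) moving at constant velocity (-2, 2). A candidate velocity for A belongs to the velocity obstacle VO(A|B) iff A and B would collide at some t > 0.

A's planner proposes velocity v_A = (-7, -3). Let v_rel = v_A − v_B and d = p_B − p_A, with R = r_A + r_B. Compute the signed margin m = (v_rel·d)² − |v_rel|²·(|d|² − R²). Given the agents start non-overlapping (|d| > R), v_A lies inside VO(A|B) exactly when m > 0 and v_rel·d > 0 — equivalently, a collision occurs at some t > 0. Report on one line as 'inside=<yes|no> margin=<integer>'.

d = (-19, -12),  |d|² = 505;  R = 3+6 = 9,  c = 505−9² = 424
v_rel = (-5, -5),  |v_rel|² = 50;  v_rel·d = (-5)·(-19) + (-5)·(-12) = 155
50·t² − 310·t + 424 = 0  ⇒  m = 155² − 50·424 = 2825
m = 2825 > 0,  v_rel·d = 155 > 0  ⇒  inside

inside=yes margin=2825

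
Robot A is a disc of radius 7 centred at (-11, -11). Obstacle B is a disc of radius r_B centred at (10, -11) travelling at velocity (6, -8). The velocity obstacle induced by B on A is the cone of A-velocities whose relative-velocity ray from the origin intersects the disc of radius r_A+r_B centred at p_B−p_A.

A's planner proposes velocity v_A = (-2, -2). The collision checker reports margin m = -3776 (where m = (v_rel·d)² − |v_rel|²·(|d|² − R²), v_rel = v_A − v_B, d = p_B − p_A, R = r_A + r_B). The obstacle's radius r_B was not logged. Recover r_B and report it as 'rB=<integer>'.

m = -3776
d = (21, 0);  v_rel = (-8, 6),  |v_rel|² = 100
v_rel×d = (-8)·(0) − (6)·(21) = -126
since m = R²·100 − (-126)²:  R² = (15876 + -3776) / 100 = 121
R = √121 = 11  ⇒  r_B = 11 − 7 = 4

rB=4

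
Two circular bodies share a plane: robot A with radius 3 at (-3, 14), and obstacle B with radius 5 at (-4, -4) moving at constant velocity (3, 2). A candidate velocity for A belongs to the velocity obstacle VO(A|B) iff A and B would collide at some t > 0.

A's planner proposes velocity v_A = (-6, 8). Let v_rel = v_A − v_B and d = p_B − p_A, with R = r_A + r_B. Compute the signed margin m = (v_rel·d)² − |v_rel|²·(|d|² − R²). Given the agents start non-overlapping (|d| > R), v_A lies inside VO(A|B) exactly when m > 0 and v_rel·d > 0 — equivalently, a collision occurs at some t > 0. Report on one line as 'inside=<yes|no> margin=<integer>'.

d = (-1, -18),  |d|² = 325;  R = 3+5 = 8,  c = 325−8² = 261
v_rel = (-9, 6),  |v_rel|² = 117;  v_rel·d = (-9)·(-1) + (6)·(-18) = -99
117·t² + 198·t + 261 = 0  ⇒  m = (-99)² − 117·261 = -20736
m = -20736 < 0,  v_rel·d = -99 < 0  ⇒  outside

inside=no margin=-20736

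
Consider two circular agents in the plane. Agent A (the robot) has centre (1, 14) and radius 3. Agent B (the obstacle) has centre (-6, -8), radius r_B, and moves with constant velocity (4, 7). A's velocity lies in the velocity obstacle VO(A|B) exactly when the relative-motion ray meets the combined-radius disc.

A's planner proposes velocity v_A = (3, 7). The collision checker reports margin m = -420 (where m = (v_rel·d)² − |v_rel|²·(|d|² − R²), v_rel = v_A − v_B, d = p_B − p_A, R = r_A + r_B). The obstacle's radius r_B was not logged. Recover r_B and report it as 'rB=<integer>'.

m = -420
d = (-7, -22);  v_rel = (-1, 0),  |v_rel|² = 1
v_rel×d = (-1)·(-22) − (0)·(-7) = 22
since m = R²·1 − 22²:  R² = (484 + -420) / 1 = 64
R = √64 = 8  ⇒  r_B = 8 − 3 = 5

rB=5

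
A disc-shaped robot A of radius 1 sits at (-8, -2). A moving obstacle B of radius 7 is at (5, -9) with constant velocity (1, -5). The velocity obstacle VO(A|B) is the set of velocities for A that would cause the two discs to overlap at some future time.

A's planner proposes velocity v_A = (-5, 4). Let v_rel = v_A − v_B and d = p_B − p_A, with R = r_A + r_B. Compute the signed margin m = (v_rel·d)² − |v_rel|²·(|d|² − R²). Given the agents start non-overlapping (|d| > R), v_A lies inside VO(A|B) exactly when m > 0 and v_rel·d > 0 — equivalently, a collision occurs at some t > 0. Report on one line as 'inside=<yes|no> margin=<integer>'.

d = (13, -7),  |d|² = 218;  R = 1+7 = 8,  c = 218−8² = 154
v_rel = (-6, 9),  |v_rel|² = 117;  v_rel·d = (-6)·(13) + (9)·(-7) = -141
117·t² + 282·t + 154 = 0  ⇒  m = (-141)² − 117·154 = 1863
m = 1863 > 0,  v_rel·d = -141 < 0  ⇒  outside

inside=no margin=1863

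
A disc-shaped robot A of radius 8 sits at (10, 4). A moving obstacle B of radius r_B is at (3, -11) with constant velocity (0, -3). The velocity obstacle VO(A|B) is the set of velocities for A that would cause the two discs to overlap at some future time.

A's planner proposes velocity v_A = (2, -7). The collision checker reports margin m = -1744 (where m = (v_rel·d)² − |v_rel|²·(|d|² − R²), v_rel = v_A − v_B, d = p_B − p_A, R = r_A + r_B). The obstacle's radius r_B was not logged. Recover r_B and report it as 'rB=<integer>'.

m = -1744
d = (-7, -15);  v_rel = (2, -4),  |v_rel|² = 20
v_rel×d = (2)·(-15) − (-4)·(-7) = -58
since m = R²·20 − (-58)²:  R² = (3364 + -1744) / 20 = 81
R = √81 = 9  ⇒  r_B = 9 − 8 = 1

rB=1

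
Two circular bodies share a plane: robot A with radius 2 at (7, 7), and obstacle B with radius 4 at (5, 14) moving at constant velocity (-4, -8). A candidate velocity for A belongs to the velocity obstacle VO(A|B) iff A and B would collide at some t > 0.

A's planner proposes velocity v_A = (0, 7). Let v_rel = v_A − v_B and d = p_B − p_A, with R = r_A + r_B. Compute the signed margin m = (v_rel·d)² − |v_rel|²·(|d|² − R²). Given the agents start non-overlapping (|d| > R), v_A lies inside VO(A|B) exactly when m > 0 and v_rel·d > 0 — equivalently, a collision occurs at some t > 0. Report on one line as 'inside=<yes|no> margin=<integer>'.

d = (-2, 7),  |d|² = 53;  R = 2+4 = 6,  c = 53−6² = 17
v_rel = (4, 15),  |v_rel|² = 241;  v_rel·d = (4)·(-2) + (15)·(7) = 97
241·t² − 194·t + 17 = 0  ⇒  m = 97² − 241·17 = 5312
m = 5312 > 0,  v_rel·d = 97 > 0  ⇒  inside

inside=yes margin=5312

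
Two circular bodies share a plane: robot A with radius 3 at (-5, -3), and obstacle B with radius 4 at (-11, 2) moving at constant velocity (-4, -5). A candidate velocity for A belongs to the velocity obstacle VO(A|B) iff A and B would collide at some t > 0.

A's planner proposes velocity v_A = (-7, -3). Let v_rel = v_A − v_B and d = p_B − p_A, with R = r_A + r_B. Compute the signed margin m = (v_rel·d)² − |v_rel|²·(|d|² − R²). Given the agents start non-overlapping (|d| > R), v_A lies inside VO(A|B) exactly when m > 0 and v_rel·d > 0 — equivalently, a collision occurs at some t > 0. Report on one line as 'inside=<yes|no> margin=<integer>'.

d = (-6, 5),  |d|² = 61;  R = 3+4 = 7,  c = 61−7² = 12
v_rel = (-3, 2),  |v_rel|² = 13;  v_rel·d = (-3)·(-6) + (2)·(5) = 28
13·t² − 56·t + 12 = 0  ⇒  m = 28² − 13·12 = 628
m = 628 > 0,  v_rel·d = 28 > 0  ⇒  inside

inside=yes margin=628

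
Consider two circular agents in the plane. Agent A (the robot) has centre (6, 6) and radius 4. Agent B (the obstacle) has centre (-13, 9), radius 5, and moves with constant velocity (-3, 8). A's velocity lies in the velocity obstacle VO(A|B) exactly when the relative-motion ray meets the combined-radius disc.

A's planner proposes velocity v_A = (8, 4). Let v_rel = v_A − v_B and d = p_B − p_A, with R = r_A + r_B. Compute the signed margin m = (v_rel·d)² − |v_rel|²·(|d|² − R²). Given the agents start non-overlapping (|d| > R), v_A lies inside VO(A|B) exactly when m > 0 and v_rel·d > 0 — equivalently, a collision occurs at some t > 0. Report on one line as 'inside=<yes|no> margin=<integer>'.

d = (-19, 3),  |d|² = 370;  R = 4+5 = 9,  c = 370−9² = 289
v_rel = (11, -4),  |v_rel|² = 137;  v_rel·d = (11)·(-19) + (-4)·(3) = -221
137·t² + 442·t + 289 = 0  ⇒  m = (-221)² − 137·289 = 9248
m = 9248 > 0,  v_rel·d = -221 < 0  ⇒  outside

inside=no margin=9248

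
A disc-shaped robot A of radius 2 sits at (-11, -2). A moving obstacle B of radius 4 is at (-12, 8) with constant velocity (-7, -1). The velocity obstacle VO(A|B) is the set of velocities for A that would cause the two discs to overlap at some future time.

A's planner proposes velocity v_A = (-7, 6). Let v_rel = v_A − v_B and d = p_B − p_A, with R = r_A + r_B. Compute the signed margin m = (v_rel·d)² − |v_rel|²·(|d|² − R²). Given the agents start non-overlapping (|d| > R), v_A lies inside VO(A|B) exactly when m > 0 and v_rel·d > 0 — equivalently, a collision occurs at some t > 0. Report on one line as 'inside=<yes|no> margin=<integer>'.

d = (-1, 10),  |d|² = 101;  R = 2+4 = 6,  c = 101−6² = 65
v_rel = (0, 7),  |v_rel|² = 49;  v_rel·d = (0)·(-1) + (7)·(10) = 70
49·t² − 140·t + 65 = 0  ⇒  m = 70² − 49·65 = 1715
m = 1715 > 0,  v_rel·d = 70 > 0  ⇒  inside

inside=yes margin=1715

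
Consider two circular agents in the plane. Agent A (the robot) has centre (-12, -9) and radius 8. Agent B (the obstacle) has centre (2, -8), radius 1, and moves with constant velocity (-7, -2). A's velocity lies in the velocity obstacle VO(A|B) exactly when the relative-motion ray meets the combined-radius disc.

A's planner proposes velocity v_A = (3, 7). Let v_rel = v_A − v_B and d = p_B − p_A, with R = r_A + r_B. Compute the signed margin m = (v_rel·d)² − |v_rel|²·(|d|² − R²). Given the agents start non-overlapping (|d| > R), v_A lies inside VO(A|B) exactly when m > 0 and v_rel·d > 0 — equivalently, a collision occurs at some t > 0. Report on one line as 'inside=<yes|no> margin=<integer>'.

d = (14, 1),  |d|² = 197;  R = 8+1 = 9,  c = 197−9² = 116
v_rel = (10, 9),  |v_rel|² = 181;  v_rel·d = (10)·(14) + (9)·(1) = 149
181·t² − 298·t + 116 = 0  ⇒  m = 149² − 181·116 = 1205
m = 1205 > 0,  v_rel·d = 149 > 0  ⇒  inside

inside=yes margin=1205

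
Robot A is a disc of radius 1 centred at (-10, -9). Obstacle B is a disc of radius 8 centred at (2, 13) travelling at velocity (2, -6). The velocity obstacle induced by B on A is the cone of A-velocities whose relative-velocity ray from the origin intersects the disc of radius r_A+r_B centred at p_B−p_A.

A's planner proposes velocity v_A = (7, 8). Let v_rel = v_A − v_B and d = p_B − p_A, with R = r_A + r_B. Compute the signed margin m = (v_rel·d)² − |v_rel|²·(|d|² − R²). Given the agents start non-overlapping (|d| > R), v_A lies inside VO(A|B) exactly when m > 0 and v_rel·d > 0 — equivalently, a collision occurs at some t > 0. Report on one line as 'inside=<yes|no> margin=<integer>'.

d = (12, 22),  |d|² = 628;  R = 1+8 = 9,  c = 628−9² = 547
v_rel = (5, 14),  |v_rel|² = 221;  v_rel·d = (5)·(12) + (14)·(22) = 368
221·t² − 736·t + 547 = 0  ⇒  m = 368² − 221·547 = 14537
m = 14537 > 0,  v_rel·d = 368 > 0  ⇒  inside

inside=yes margin=14537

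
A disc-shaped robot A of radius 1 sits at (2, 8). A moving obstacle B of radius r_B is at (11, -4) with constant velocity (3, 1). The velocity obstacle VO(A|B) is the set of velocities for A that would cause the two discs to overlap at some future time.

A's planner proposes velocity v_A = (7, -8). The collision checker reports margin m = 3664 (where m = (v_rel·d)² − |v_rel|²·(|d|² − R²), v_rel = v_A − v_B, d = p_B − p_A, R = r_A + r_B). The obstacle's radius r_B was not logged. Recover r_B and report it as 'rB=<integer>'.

m = 3664
d = (9, -12);  v_rel = (4, -9),  |v_rel|² = 97
v_rel×d = (4)·(-12) − (-9)·(9) = 33
since m = R²·97 − 33²:  R² = (1089 + 3664) / 97 = 49
R = √49 = 7  ⇒  r_B = 7 − 1 = 6

rB=6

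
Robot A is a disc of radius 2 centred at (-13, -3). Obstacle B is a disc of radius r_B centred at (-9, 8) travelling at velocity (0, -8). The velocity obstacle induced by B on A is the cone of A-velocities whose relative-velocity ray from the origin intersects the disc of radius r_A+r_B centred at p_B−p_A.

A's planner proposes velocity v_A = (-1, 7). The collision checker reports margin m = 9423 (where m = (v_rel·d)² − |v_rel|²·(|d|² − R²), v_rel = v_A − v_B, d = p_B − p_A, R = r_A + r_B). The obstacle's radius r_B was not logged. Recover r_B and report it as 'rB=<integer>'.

m = 9423
d = (4, 11);  v_rel = (-1, 15),  |v_rel|² = 226
v_rel×d = (-1)·(11) − (15)·(4) = -71
since m = R²·226 − (-71)²:  R² = (5041 + 9423) / 226 = 64
R = √64 = 8  ⇒  r_B = 8 − 2 = 6

rB=6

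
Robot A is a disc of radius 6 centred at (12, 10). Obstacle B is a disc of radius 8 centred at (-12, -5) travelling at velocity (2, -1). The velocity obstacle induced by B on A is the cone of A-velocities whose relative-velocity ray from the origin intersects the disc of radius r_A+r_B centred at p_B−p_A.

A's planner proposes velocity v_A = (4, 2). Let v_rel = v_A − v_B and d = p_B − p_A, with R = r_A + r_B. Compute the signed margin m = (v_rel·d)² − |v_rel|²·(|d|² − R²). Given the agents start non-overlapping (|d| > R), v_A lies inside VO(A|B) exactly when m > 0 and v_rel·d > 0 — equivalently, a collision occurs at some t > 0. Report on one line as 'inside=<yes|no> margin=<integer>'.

d = (-24, -15),  |d|² = 801;  R = 6+8 = 14,  c = 801−14² = 605
v_rel = (2, 3),  |v_rel|² = 13;  v_rel·d = (2)·(-24) + (3)·(-15) = -93
13·t² + 186·t + 605 = 0  ⇒  m = (-93)² − 13·605 = 784
m = 784 > 0,  v_rel·d = -93 < 0  ⇒  outside

inside=no margin=784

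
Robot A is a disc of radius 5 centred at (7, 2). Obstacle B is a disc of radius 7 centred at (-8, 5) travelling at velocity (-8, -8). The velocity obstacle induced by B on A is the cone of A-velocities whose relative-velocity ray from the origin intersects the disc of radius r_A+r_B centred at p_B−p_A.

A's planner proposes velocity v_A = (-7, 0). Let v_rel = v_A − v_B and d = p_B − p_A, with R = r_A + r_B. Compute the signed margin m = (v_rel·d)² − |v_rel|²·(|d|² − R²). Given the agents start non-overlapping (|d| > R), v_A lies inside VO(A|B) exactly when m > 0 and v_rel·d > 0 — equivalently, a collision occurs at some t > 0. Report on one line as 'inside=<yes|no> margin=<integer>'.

d = (-15, 3),  |d|² = 234;  R = 5+7 = 12,  c = 234−12² = 90
v_rel = (1, 8),  |v_rel|² = 65;  v_rel·d = (1)·(-15) + (8)·(3) = 9
65·t² − 18·t + 90 = 0  ⇒  m = 9² − 65·90 = -5769
m = -5769 < 0,  v_rel·d = 9 > 0  ⇒  outside

inside=no margin=-5769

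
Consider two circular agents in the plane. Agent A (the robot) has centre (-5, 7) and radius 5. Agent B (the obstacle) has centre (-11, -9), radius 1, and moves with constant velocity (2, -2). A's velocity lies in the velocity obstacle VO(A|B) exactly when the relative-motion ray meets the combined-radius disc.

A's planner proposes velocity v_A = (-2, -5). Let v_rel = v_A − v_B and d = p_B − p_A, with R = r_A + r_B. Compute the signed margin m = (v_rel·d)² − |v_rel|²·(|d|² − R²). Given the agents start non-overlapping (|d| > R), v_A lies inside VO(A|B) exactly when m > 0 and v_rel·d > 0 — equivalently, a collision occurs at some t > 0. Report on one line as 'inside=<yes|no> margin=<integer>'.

d = (-6, -16),  |d|² = 292;  R = 5+1 = 6,  c = 292−6² = 256
v_rel = (-4, -3),  |v_rel|² = 25;  v_rel·d = (-4)·(-6) + (-3)·(-16) = 72
25·t² − 144·t + 256 = 0  ⇒  m = 72² − 25·256 = -1216
m = -1216 < 0,  v_rel·d = 72 > 0  ⇒  outside

inside=no margin=-1216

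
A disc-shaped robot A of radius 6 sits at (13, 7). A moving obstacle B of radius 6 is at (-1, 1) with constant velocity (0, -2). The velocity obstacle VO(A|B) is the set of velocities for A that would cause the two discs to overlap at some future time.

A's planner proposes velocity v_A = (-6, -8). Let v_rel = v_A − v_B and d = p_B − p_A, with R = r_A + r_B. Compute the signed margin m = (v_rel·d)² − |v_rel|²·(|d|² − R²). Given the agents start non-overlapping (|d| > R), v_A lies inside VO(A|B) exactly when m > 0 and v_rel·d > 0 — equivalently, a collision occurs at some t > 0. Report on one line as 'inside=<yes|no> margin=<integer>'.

d = (-14, -6),  |d|² = 232;  R = 6+6 = 12,  c = 232−12² = 88
v_rel = (-6, -6),  |v_rel|² = 72;  v_rel·d = (-6)·(-14) + (-6)·(-6) = 120
72·t² − 240·t + 88 = 0  ⇒  m = 120² − 72·88 = 8064
m = 8064 > 0,  v_rel·d = 120 > 0  ⇒  inside

inside=yes margin=8064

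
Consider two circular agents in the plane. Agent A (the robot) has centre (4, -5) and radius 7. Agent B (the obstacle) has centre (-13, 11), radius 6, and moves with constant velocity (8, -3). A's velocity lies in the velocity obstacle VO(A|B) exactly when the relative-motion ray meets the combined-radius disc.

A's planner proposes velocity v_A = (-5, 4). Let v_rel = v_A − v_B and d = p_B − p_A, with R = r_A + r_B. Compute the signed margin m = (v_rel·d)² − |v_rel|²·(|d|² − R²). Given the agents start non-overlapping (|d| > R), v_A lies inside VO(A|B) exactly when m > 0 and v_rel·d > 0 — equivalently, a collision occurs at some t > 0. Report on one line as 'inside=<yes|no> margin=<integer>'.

d = (-17, 16),  |d|² = 545;  R = 7+6 = 13,  c = 545−13² = 376
v_rel = (-13, 7),  |v_rel|² = 218;  v_rel·d = (-13)·(-17) + (7)·(16) = 333
218·t² − 666·t + 376 = 0  ⇒  m = 333² − 218·376 = 28921
m = 28921 > 0,  v_rel·d = 333 > 0  ⇒  inside

inside=yes margin=28921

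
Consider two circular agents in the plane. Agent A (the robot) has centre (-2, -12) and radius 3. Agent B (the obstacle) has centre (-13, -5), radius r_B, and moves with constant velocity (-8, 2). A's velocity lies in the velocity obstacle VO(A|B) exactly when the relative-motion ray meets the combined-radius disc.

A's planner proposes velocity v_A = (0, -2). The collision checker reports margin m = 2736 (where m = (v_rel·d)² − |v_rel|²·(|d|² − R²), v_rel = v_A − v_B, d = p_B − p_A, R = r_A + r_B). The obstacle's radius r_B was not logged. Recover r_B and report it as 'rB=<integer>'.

m = 2736
d = (-11, 7);  v_rel = (8, -4),  |v_rel|² = 80
v_rel×d = (8)·(7) − (-4)·(-11) = 12
since m = R²·80 − 12²:  R² = (144 + 2736) / 80 = 36
R = √36 = 6  ⇒  r_B = 6 − 3 = 3

rB=3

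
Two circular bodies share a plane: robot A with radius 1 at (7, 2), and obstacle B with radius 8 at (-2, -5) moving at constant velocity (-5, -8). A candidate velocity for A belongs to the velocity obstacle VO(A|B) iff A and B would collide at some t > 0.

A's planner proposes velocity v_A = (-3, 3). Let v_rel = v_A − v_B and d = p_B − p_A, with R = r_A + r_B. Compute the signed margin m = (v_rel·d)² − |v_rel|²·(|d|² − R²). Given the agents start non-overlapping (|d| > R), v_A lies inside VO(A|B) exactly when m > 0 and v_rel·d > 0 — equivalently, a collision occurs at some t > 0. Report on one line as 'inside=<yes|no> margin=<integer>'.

d = (-9, -7),  |d|² = 130;  R = 1+8 = 9,  c = 130−9² = 49
v_rel = (2, 11),  |v_rel|² = 125;  v_rel·d = (2)·(-9) + (11)·(-7) = -95
125·t² + 190·t + 49 = 0  ⇒  m = (-95)² − 125·49 = 2900
m = 2900 > 0,  v_rel·d = -95 < 0  ⇒  outside

inside=no margin=2900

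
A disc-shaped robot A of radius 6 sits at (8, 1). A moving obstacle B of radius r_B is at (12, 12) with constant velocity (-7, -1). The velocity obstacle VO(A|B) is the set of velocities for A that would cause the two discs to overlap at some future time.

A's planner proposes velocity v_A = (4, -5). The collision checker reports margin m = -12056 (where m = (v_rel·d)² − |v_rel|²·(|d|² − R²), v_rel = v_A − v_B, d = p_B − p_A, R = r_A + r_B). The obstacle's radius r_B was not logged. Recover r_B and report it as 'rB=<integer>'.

m = -12056
d = (4, 11);  v_rel = (11, -4),  |v_rel|² = 137
v_rel×d = (11)·(11) − (-4)·(4) = 137
since m = R²·137 − 137²:  R² = (18769 + -12056) / 137 = 49
R = √49 = 7  ⇒  r_B = 7 − 6 = 1

rB=1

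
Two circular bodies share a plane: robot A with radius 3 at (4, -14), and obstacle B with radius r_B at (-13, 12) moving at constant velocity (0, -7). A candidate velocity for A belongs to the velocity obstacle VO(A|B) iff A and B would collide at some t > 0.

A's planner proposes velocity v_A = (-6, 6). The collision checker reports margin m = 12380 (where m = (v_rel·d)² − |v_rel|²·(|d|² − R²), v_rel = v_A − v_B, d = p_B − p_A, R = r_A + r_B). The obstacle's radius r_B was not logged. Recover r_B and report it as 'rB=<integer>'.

m = 12380
d = (-17, 26);  v_rel = (-6, 13),  |v_rel|² = 205
v_rel×d = (-6)·(26) − (13)·(-17) = 65
since m = R²·205 − 65²:  R² = (4225 + 12380) / 205 = 81
R = √81 = 9  ⇒  r_B = 9 − 3 = 6

rB=6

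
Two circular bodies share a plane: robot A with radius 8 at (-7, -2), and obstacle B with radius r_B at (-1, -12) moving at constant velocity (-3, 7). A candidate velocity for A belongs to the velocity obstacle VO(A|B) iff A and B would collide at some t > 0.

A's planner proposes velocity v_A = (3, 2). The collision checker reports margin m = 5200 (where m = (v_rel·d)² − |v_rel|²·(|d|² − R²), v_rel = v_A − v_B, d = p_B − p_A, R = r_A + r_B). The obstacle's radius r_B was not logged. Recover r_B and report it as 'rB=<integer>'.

m = 5200
d = (6, -10);  v_rel = (6, -5),  |v_rel|² = 61
v_rel×d = (6)·(-10) − (-5)·(6) = -30
since m = R²·61 − (-30)²:  R² = (900 + 5200) / 61 = 100
R = √100 = 10  ⇒  r_B = 10 − 8 = 2

rB=2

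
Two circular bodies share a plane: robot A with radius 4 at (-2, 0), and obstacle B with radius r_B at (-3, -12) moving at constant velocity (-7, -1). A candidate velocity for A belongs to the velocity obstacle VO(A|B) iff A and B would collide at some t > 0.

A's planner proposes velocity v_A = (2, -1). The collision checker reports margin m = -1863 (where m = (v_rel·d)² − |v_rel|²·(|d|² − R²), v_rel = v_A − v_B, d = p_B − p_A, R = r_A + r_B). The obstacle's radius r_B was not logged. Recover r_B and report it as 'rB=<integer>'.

m = -1863
d = (-1, -12);  v_rel = (9, 0),  |v_rel|² = 81
v_rel×d = (9)·(-12) − (0)·(-1) = -108
since m = R²·81 − (-108)²:  R² = (11664 + -1863) / 81 = 121
R = √121 = 11  ⇒  r_B = 11 − 4 = 7

rB=7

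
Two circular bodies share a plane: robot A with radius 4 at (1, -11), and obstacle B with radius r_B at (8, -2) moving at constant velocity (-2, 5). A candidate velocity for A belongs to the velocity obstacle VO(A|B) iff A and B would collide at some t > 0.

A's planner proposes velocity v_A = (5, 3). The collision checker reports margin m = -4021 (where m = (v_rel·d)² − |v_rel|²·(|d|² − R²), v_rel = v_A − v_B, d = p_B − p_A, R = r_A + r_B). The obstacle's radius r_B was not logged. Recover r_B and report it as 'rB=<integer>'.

m = -4021
d = (7, 9);  v_rel = (7, -2),  |v_rel|² = 53
v_rel×d = (7)·(9) − (-2)·(7) = 77
since m = R²·53 − 77²:  R² = (5929 + -4021) / 53 = 36
R = √36 = 6  ⇒  r_B = 6 − 4 = 2

rB=2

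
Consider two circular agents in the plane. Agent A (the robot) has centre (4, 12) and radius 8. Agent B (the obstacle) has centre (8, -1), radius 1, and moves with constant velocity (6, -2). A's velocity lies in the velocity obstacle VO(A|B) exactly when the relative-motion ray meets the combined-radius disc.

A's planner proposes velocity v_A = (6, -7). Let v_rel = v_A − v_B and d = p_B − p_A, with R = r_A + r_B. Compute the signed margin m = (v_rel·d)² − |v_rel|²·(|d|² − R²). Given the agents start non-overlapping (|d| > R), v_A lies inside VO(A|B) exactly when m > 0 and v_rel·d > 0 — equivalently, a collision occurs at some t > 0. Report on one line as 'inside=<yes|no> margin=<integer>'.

d = (4, -13),  |d|² = 185;  R = 8+1 = 9,  c = 185−9² = 104
v_rel = (0, -5),  |v_rel|² = 25;  v_rel·d = (0)·(4) + (-5)·(-13) = 65
25·t² − 130·t + 104 = 0  ⇒  m = 65² − 25·104 = 1625
m = 1625 > 0,  v_rel·d = 65 > 0  ⇒  inside

inside=yes margin=1625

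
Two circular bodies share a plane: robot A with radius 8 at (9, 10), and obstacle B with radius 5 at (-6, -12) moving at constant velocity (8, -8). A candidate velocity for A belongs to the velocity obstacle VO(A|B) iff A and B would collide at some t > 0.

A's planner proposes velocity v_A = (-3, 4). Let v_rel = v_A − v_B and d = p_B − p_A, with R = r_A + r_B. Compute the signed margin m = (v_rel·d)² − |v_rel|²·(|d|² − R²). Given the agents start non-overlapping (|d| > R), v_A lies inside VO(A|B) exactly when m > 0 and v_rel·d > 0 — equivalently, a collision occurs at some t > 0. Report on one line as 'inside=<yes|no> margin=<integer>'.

d = (-15, -22),  |d|² = 709;  R = 8+5 = 13,  c = 709−13² = 540
v_rel = (-11, 12),  |v_rel|² = 265;  v_rel·d = (-11)·(-15) + (12)·(-22) = -99
265·t² + 198·t + 540 = 0  ⇒  m = (-99)² − 265·540 = -133299
m = -133299 < 0,  v_rel·d = -99 < 0  ⇒  outside

inside=no margin=-133299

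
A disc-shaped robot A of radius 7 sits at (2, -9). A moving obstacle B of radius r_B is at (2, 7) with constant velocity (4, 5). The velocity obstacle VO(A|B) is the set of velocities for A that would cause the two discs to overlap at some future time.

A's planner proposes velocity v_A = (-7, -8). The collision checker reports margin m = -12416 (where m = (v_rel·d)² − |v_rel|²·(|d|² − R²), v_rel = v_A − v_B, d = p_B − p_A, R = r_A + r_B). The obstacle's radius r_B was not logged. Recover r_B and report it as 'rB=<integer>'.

m = -12416
d = (0, 16);  v_rel = (-11, -13),  |v_rel|² = 290
v_rel×d = (-11)·(16) − (-13)·(0) = -176
since m = R²·290 − (-176)²:  R² = (30976 + -12416) / 290 = 64
R = √64 = 8  ⇒  r_B = 8 − 7 = 1

rB=1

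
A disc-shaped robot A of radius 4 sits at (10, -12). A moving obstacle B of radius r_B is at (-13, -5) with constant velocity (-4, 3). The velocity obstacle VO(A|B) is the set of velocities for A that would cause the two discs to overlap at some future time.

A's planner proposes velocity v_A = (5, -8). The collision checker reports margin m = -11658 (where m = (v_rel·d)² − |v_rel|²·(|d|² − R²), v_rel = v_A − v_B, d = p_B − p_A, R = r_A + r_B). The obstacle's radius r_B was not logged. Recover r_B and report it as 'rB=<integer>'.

m = -11658
d = (-23, 7);  v_rel = (9, -11),  |v_rel|² = 202
v_rel×d = (9)·(7) − (-11)·(-23) = -190
since m = R²·202 − (-190)²:  R² = (36100 + -11658) / 202 = 121
R = √121 = 11  ⇒  r_B = 11 − 4 = 7

rB=7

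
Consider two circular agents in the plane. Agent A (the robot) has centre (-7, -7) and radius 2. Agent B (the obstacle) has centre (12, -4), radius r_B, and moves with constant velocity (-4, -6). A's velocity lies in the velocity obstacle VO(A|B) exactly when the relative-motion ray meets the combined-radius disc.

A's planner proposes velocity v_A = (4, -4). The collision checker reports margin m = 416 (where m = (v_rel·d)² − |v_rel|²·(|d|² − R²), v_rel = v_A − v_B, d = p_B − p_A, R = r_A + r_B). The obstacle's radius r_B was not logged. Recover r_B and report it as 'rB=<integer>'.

m = 416
d = (19, 3);  v_rel = (8, 2),  |v_rel|² = 68
v_rel×d = (8)·(3) − (2)·(19) = -14
since m = R²·68 − (-14)²:  R² = (196 + 416) / 68 = 9
R = √9 = 3  ⇒  r_B = 3 − 2 = 1

rB=1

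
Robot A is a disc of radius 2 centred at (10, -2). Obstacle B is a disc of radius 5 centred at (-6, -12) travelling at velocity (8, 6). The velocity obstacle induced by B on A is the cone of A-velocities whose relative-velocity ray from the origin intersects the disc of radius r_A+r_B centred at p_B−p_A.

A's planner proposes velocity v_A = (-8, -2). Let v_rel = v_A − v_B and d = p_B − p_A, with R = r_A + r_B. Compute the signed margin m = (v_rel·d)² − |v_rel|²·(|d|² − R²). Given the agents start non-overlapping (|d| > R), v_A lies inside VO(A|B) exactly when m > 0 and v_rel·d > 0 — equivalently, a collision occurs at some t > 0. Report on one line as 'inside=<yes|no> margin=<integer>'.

d = (-16, -10),  |d|² = 356;  R = 2+5 = 7,  c = 356−7² = 307
v_rel = (-16, -8),  |v_rel|² = 320;  v_rel·d = (-16)·(-16) + (-8)·(-10) = 336
320·t² − 672·t + 307 = 0  ⇒  m = 336² − 320·307 = 14656
m = 14656 > 0,  v_rel·d = 336 > 0  ⇒  inside

inside=yes margin=14656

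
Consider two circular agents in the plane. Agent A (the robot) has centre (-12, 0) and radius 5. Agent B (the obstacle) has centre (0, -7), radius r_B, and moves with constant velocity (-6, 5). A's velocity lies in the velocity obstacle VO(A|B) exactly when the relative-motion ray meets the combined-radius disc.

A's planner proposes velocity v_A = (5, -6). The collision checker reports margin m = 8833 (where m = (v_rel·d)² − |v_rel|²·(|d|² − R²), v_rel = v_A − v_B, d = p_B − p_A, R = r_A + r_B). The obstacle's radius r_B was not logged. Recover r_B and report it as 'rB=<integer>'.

m = 8833
d = (12, -7);  v_rel = (11, -11),  |v_rel|² = 242
v_rel×d = (11)·(-7) − (-11)·(12) = 55
since m = R²·242 − 55²:  R² = (3025 + 8833) / 242 = 49
R = √49 = 7  ⇒  r_B = 7 − 5 = 2

rB=2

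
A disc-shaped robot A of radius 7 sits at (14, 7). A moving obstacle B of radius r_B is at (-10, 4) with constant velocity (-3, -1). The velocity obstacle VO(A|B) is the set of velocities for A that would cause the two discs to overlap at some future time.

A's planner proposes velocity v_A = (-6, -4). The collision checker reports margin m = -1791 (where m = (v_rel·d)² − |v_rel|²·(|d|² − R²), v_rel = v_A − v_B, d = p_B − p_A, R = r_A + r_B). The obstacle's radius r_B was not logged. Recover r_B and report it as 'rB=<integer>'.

m = -1791
d = (-24, -3);  v_rel = (-3, -3),  |v_rel|² = 18
v_rel×d = (-3)·(-3) − (-3)·(-24) = -63
since m = R²·18 − (-63)²:  R² = (3969 + -1791) / 18 = 121
R = √121 = 11  ⇒  r_B = 11 − 7 = 4

rB=4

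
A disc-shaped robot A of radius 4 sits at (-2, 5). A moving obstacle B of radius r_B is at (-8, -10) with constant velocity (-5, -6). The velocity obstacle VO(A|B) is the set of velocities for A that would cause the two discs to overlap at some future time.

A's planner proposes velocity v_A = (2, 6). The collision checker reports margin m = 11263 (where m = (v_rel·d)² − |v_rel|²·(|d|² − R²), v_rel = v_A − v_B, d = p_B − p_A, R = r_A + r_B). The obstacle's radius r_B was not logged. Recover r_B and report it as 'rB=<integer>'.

m = 11263
d = (-6, -15);  v_rel = (7, 12),  |v_rel|² = 193
v_rel×d = (7)·(-15) − (12)·(-6) = -33
since m = R²·193 − (-33)²:  R² = (1089 + 11263) / 193 = 64
R = √64 = 8  ⇒  r_B = 8 − 4 = 4

rB=4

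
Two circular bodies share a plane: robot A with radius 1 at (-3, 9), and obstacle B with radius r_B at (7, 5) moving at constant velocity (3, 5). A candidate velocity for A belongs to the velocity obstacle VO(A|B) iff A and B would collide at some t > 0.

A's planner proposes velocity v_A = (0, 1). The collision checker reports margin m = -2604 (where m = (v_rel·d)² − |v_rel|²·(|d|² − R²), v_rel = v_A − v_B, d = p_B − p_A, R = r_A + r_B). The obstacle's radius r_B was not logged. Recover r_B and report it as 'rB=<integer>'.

m = -2604
d = (10, -4);  v_rel = (-3, -4),  |v_rel|² = 25
v_rel×d = (-3)·(-4) − (-4)·(10) = 52
since m = R²·25 − 52²:  R² = (2704 + -2604) / 25 = 4
R = √4 = 2  ⇒  r_B = 2 − 1 = 1

rB=1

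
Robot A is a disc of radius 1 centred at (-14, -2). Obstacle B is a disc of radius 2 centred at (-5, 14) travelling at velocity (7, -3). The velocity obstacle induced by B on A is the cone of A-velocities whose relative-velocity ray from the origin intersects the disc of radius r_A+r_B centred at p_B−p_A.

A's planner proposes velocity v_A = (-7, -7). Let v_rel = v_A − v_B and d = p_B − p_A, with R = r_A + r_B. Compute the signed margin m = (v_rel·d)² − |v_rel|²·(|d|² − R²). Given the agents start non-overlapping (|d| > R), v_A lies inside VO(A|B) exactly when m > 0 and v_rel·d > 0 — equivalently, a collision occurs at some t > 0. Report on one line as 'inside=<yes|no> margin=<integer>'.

d = (9, 16),  |d|² = 337;  R = 1+2 = 3,  c = 337−3² = 328
v_rel = (-14, -4),  |v_rel|² = 212;  v_rel·d = (-14)·(9) + (-4)·(16) = -190
212·t² + 380·t + 328 = 0  ⇒  m = (-190)² − 212·328 = -33436
m = -33436 < 0,  v_rel·d = -190 < 0  ⇒  outside

inside=no margin=-33436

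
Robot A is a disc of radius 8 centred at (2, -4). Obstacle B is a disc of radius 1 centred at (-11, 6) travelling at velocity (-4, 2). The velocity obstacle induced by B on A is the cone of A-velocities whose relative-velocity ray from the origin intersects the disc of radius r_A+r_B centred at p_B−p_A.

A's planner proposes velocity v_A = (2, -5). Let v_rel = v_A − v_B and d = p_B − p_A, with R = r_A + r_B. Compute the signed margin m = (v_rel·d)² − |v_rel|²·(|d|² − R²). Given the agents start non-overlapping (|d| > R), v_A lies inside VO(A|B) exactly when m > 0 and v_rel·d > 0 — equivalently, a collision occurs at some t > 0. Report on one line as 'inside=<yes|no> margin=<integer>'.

d = (-13, 10),  |d|² = 269;  R = 8+1 = 9,  c = 269−9² = 188
v_rel = (6, -7),  |v_rel|² = 85;  v_rel·d = (6)·(-13) + (-7)·(10) = -148
85·t² + 296·t + 188 = 0  ⇒  m = (-148)² − 85·188 = 5924
m = 5924 > 0,  v_rel·d = -148 < 0  ⇒  outside

inside=no margin=5924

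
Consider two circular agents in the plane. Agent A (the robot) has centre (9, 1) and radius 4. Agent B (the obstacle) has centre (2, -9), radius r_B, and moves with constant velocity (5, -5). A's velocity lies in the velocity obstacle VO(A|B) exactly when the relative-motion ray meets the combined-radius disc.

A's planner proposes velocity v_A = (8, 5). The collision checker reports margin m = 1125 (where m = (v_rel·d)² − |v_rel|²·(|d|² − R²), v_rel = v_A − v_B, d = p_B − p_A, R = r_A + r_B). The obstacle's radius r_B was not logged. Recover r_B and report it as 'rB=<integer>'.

m = 1125
d = (-7, -10);  v_rel = (3, 10),  |v_rel|² = 109
v_rel×d = (3)·(-10) − (10)·(-7) = 40
since m = R²·109 − 40²:  R² = (1600 + 1125) / 109 = 25
R = √25 = 5  ⇒  r_B = 5 − 4 = 1

rB=1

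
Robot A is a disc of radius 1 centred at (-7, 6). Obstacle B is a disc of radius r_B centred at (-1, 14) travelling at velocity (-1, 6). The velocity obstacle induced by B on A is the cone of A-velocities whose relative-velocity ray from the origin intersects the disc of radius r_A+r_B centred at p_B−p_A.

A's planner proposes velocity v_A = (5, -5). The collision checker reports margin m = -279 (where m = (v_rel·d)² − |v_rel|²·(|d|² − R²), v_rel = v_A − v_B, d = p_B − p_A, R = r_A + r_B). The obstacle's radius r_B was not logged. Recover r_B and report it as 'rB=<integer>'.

m = -279
d = (6, 8);  v_rel = (6, -11),  |v_rel|² = 157
v_rel×d = (6)·(8) − (-11)·(6) = 114
since m = R²·157 − 114²:  R² = (12996 + -279) / 157 = 81
R = √81 = 9  ⇒  r_B = 9 − 1 = 8

rB=8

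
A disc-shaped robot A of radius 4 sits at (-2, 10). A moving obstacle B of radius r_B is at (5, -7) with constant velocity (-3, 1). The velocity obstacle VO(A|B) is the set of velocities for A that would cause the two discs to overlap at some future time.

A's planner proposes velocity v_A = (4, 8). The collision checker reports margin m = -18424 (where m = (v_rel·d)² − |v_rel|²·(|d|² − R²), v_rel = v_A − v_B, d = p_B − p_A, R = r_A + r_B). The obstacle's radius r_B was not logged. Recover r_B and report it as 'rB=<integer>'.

m = -18424
d = (7, -17);  v_rel = (7, 7),  |v_rel|² = 98
v_rel×d = (7)·(-17) − (7)·(7) = -168
since m = R²·98 − (-168)²:  R² = (28224 + -18424) / 98 = 100
R = √100 = 10  ⇒  r_B = 10 − 4 = 6

rB=6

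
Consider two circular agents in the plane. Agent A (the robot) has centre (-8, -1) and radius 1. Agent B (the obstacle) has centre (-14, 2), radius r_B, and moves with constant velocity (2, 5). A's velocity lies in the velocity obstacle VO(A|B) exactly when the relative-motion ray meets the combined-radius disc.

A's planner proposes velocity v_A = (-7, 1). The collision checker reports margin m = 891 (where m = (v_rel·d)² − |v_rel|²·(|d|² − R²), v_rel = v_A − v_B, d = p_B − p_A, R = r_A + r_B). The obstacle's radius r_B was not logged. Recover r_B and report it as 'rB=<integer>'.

m = 891
d = (-6, 3);  v_rel = (-9, -4),  |v_rel|² = 97
v_rel×d = (-9)·(3) − (-4)·(-6) = -51
since m = R²·97 − (-51)²:  R² = (2601 + 891) / 97 = 36
R = √36 = 6  ⇒  r_B = 6 − 1 = 5

rB=5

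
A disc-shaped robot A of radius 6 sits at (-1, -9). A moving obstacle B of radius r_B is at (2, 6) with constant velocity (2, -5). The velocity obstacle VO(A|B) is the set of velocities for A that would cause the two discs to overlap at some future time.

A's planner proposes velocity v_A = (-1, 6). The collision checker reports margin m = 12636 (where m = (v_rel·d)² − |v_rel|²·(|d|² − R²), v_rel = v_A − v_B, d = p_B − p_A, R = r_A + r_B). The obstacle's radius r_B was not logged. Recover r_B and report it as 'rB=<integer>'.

m = 12636
d = (3, 15);  v_rel = (-3, 11),  |v_rel|² = 130
v_rel×d = (-3)·(15) − (11)·(3) = -78
since m = R²·130 − (-78)²:  R² = (6084 + 12636) / 130 = 144
R = √144 = 12  ⇒  r_B = 12 − 6 = 6

rB=6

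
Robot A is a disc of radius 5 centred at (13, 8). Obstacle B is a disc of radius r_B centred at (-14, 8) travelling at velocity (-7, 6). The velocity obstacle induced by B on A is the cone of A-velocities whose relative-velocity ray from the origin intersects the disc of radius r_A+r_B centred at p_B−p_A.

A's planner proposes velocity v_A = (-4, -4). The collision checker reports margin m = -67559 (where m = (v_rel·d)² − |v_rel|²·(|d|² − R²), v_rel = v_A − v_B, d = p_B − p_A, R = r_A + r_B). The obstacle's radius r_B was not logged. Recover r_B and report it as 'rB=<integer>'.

m = -67559
d = (-27, 0);  v_rel = (3, -10),  |v_rel|² = 109
v_rel×d = (3)·(0) − (-10)·(-27) = -270
since m = R²·109 − (-270)²:  R² = (72900 + -67559) / 109 = 49
R = √49 = 7  ⇒  r_B = 7 − 5 = 2

rB=2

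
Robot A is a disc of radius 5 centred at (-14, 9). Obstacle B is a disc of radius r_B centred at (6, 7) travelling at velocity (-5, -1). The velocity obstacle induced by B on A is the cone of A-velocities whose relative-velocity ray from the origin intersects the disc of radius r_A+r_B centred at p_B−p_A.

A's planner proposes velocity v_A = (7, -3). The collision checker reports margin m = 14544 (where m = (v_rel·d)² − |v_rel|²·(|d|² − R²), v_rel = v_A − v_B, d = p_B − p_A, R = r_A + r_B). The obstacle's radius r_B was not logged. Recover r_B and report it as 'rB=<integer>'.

m = 14544
d = (20, -2);  v_rel = (12, -2),  |v_rel|² = 148
v_rel×d = (12)·(-2) − (-2)·(20) = 16
since m = R²·148 − 16²:  R² = (256 + 14544) / 148 = 100
R = √100 = 10  ⇒  r_B = 10 − 5 = 5

rB=5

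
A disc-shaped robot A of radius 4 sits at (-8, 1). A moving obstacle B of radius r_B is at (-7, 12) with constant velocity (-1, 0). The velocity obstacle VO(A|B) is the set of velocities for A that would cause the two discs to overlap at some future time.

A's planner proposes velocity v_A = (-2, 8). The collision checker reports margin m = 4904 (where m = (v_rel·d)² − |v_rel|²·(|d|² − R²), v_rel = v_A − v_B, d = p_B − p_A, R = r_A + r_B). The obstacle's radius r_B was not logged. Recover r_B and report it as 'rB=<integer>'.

m = 4904
d = (1, 11);  v_rel = (-1, 8),  |v_rel|² = 65
v_rel×d = (-1)·(11) − (8)·(1) = -19
since m = R²·65 − (-19)²:  R² = (361 + 4904) / 65 = 81
R = √81 = 9  ⇒  r_B = 9 − 4 = 5

rB=5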